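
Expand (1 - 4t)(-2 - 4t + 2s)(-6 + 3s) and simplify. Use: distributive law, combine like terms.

12 - 18s - 24t + 60st + 6s^2 - 96t^2 + 48st^2 - 24s^2t

(1 - 4t)(-2 - 4t + 2s)(-6 + 3s)
= (-2 - 4t + 2s + 8t + 16t^2 - 8st)(-6 + 3s)    [distributive law]
= (-2 + 4t + 2s + 16t^2 - 8st)(-6 + 3s)    [combine like terms]
= 12 - 6s - 24t + 12st - 12s + 6s^2 - 96t^2 + 48st^2 + 48st - 24s^2t    [distributive law]
= 12 - 18s - 24t + 60st + 6s^2 - 96t^2 + 48st^2 - 24s^2t    [combine like terms]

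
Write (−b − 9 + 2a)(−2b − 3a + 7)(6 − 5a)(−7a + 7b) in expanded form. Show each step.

−511ab² + 84b³ + 105a²b² − 70ab³ − 1260a²b + 175a³b + 3465ab + 462b² − 3927a² + 1687a³ + 2646a − 2646b − 210a⁴

(−b − 9 + 2a)(−2b − 3a + 7)(6 − 5a)(−7a + 7b)
= (2b² + 3ab − 7b + 18b + 27a − 63 − 4ab − 6a² + 14a)(6 − 5a)(−7a + 7b)    [distributive law]
= (2b² − ab + 11b + 41a − 63 − 6a²)(6 − 5a)(−7a + 7b)    [combine like terms]
= (12b² − 10ab² − 6ab + 5a²b + 66b − 55ab + 246a − 205a² − 378 + 315a − 36a² + 30a³)(−7a + 7b)    [distributive law]
= (12b² − 10ab² − 61ab + 5a²b + 66b + 561a − 241a² − 378 + 30a³)(−7a + 7b)    [combine like terms]
= −84ab² + 84b³ + 70a²b² − 70ab³ + 427a²b − 427ab² − 35a³b + 35a²b² − 462ab + 462b² − 3927a² + 3927ab + 1687a³ − 1687a²b + 2646a − 2646b − 210a⁴ + 210a³b    [distributive law]
= −511ab² + 84b³ + 105a²b² − 70ab³ − 1260a²b + 175a³b + 3465ab + 462b² − 3927a² + 1687a³ + 2646a − 2646b − 210a⁴    [combine like terms]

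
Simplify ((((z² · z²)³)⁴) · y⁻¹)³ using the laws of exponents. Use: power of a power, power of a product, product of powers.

((((z² · z²)³)⁴) · y⁻¹)³
= ((((z² · z²)³)⁴)³) · ((y⁻¹)³)    [power of a product]
= (((z² · z²)³)¹²) · ((y⁻¹)³)    [power of a power]
= ((z² · z²)³⁶) · ((y⁻¹)³)    [power of a power]
= (((z²)³⁶) · ((z²)³⁶)) · ((y⁻¹)³)    [power of a product]
= (z⁷² · ((z²)³⁶)) · ((y⁻¹)³)    [power of a power]
= (z⁷² · z⁷²) · ((y⁻¹)³)    [power of a power]
= z¹⁴⁴ · ((y⁻¹)³)    [product of powers]
= z¹⁴⁴ · y⁻³    [power of a power]
= y⁻³z¹⁴⁴    [rearrange]

y⁻³z¹⁴⁴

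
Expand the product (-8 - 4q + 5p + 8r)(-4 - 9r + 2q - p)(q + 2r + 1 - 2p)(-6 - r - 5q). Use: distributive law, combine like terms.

(-8 - 4q + 5p + 8r)(-4 - 9r + 2q - p)(q + 2r + 1 - 2p)(-6 - r - 5q)
= (32 + 72r - 16q + 8p + 16q + 36qr - 8q^2 + 4pq - 20p - 45pr + 10pq - 5p^2 - 32r - 72r^2 + 16qr - 8pr)(q + 2r + 1 - 2p)(-6 - r - 5q)    [distributive law]
= (32 + 40r - 12p + 52qr - 8q^2 + 14pq - 53pr - 5p^2 - 72r^2)(q + 2r + 1 - 2p)(-6 - r - 5q)    [combine like terms]
= (32q + 64r + 32 - 64p + 40qr + 80r^2 + 40r - 80pr - 12pq - 24pr - 12p + 24p^2 + 52q^2r + 104qr^2 + 52qr - 104pqr - 8q^3 - 16q^2r - 8q^2 + 16pq^2 + 14pq^2 + 28pqr + 14pq - 28p^2q - 53pqr - 106pr^2 - 53pr + 106p^2r - 5p^2q - 10p^2r - 5p^2 + 10p^3 - 72qr^2 - 144r^3 - 72r^2 + 144pr^2)(-6 - r - 5q)    [distributive law]
= (32q + 104r + 32 - 76p + 92qr + 8r^2 - 157pr + 2pq + 19p^2 + 36q^2r + 32qr^2 - 129pqr - 8q^3 - 8q^2 + 30pq^2 - 33p^2q + 38pr^2 + 96p^2r + 10p^3 - 144r^3)(-6 - r - 5q)    [combine like terms]
= -192q - 32qr - 160q^2 - 624r - 104r^2 - 520qr - 192 - 32r - 160q + 456p + 76pr + 380pq - 552qr - 92qr^2 - 460q^2r - 48r^2 - 8r^3 - 40qr^2 + 942pr + 157pr^2 + 785pqr - 12pq - 2pqr - 10pq^2 - 114p^2 - 19p^2r - 95p^2q - 216q^2r - 36q^2r^2 - 180q^3r - 192qr^2 - 32qr^3 - 160q^2r^2 + 774pqr + 129pqr^2 + 645pq^2r + 48q^3 + 8q^3r + 40q^4 + 48q^2 + 8q^2r + 40q^3 - 180pq^2 - 30pq^2r - 150pq^3 + 198p^2q + 33p^2qr + 165p^2q^2 - 228pr^2 - 38pr^3 - 190pqr^2 - 576p^2r - 96p^2r^2 - 480p^2qr - 60p^3 - 10p^3r - 50p^3q + 864r^3 + 144r^4 + 720qr^3    [distributive law]
= -352q - 1104qr - 112q^2 - 656r - 152r^2 - 192 + 456p + 1018pr + 368pq - 324qr^2 - 668q^2r + 856r^3 - 71pr^2 + 1557pqr - 190pq^2 - 114p^2 - 595p^2r + 103p^2q - 196q^2r^2 - 172q^3r + 688qr^3 - 61pqr^2 + 615pq^2r + 88q^3 + 40q^4 - 150pq^3 - 447p^2qr + 165p^2q^2 - 38pr^3 - 96p^2r^2 - 60p^3 - 10p^3r - 50p^3q + 144r^4    [combine like terms]

-352q - 1104qr - 112q^2 - 656r - 152r^2 - 192 + 456p + 1018pr + 368pq - 324qr^2 - 668q^2r + 856r^3 - 71pr^2 + 1557pqr - 190pq^2 - 114p^2 - 595p^2r + 103p^2q - 196q^2r^2 - 172q^3r + 688qr^3 - 61pqr^2 + 615pq^2r + 88q^3 + 40q^4 - 150pq^3 - 447p^2qr + 165p^2q^2 - 38pr^3 - 96p^2r^2 - 60p^3 - 10p^3r - 50p^3q + 144r^4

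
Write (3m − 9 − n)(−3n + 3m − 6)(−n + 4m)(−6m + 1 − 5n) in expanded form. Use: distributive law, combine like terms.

(3m − 9 − n)(−3n + 3m − 6)(−n + 4m)(−6m + 1 − 5n)
= (−9mn + 9m^2 − 18m + 27n − 27m + 54 + 3n^2 − 3mn + 6n)(−n + 4m)(−6m + 1 − 5n)    [distributive law]
= (−12mn + 9m^2 − 45m + 33n + 54 + 3n^2)(−n + 4m)(−6m + 1 − 5n)    [combine like terms]
= (12mn^2 − 48m^2n − 9m^2n + 36m^3 + 45mn − 180m^2 − 33n^2 + 132mn − 54n + 216m − 3n^3 + 12mn^2)(−6m + 1 − 5n)    [distributive law]
= (24mn^2 − 57m^2n + 36m^3 + 177mn − 180m^2 − 33n^2 − 54n + 216m − 3n^3)(−6m + 1 − 5n)    [combine like terms]
= −144m^2n^2 + 24mn^2 − 120mn^3 + 342m^3n − 57m^2n + 285m^2n^2 − 216m^4 + 36m^3 − 180m^3n − 1062m^2n + 177mn − 885mn^2 + 1080m^3 − 180m^2 + 900m^2n + 198mn^2 − 33n^2 + 165n^3 + 324mn − 54n + 270n^2 − 1296m^2 + 216m − 1080mn + 18mn^3 − 3n^3 + 15n^4    [distributive law]
= 141m^2n^2 − 663mn^2 − 102mn^3 + 162m^3n − 219m^2n − 216m^4 + 1116m^3 − 579mn − 1476m^2 + 237n^2 + 162n^3 − 54n + 216m + 15n^4    [combine like terms]

141m^2n^2 − 663mn^2 − 102mn^3 + 162m^3n − 219m^2n − 216m^4 + 1116m^3 − 579mn − 1476m^2 + 237n^2 + 162n^3 − 54n + 216m + 15n^4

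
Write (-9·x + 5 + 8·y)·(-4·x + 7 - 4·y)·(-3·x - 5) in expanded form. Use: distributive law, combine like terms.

(-9·x + 5 + 8·y)·(-4·x + 7 - 4·y)·(-3·x - 5)
= (36·x² - 63·x + 36·x·y - 20·x + 35 - 20·y - 32·x·y + 56·y - 32·y²)·(-3·x - 5)    [distributive law]
= (36·x² - 83·x + 4·x·y + 35 + 36·y - 32·y²)·(-3·x - 5)    [combine like terms]
= -108·x³ - 180·x² + 249·x² + 415·x - 12·x²·y - 20·x·y - 105·x - 175 - 108·x·y - 180·y + 96·x·y² + 160·y²    [distributive law]
= -108·x³ + 69·x² + 310·x - 12·x²·y - 128·x·y - 175 - 180·y + 96·x·y² + 160·y²    [combine like terms]

-108·x³ + 69·x² + 310·x - 12·x²·y - 128·x·y - 175 - 180·y + 96·x·y² + 160·y²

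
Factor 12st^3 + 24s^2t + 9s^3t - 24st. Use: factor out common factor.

3st(4t^2 + 8s + 3s^2 - 8)

12st^3 + 24s^2t + 9s^3t - 24st
= 3(4st^3 + 8s^2t + 3s^3t - 8st)    [factor out 3]
= 3st(4t^2 + 8s + 3s^2 - 8)    [factor out st]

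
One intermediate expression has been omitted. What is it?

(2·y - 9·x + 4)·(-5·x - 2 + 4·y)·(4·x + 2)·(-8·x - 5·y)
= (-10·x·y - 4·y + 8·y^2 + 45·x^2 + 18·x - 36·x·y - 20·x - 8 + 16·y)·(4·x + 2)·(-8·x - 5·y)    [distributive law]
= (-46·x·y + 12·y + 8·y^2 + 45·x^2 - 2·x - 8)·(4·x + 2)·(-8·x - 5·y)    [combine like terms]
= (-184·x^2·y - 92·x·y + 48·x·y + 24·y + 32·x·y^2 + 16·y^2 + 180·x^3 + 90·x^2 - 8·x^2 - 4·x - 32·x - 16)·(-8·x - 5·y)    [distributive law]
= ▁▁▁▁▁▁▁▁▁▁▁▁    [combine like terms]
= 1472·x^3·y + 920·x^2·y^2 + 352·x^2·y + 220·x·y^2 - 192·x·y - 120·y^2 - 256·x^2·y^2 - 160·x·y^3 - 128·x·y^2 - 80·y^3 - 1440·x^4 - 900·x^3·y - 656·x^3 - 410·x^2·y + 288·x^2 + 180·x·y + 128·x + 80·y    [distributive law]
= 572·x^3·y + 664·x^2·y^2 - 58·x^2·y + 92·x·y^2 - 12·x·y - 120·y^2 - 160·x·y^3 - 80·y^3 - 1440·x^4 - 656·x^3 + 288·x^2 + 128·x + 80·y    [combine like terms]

By combine like terms:

(-184·x^2·y - 44·x·y + 24·y + 32·x·y^2 + 16·y^2 + 180·x^3 + 82·x^2 - 36·x - 16)·(-8·x - 5·y)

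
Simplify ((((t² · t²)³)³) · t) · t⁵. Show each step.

((((t² · t²)³)³) · t) · t⁵
= (((t² · t²)⁹) · t) · t⁵    [power of a power]
= ((((t²)⁹) · ((t²)⁹)) · t) · t⁵    [power of a product]
= ((t¹⁸ · ((t²)⁹)) · t) · t⁵    [power of a power]
= ((t¹⁸ · t¹⁸) · t) · t⁵    [power of a power]
= (t³⁶ · t) · t⁵    [product of powers]
= t³⁷ · t⁵    [product of powers]
= t⁴²    [product of powers]

t⁴²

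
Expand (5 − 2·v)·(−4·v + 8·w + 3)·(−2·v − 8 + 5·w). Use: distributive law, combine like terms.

−12·v^2 + 178·v − 82·v·w − 245·w + 200·w^2 − 120 − 16·v^3 + 72·v^2·w − 80·v·w^2

(5 − 2·v)·(−4·v + 8·w + 3)·(−2·v − 8 + 5·w)
= (−20·v + 40·w + 15 + 8·v^2 − 16·v·w − 6·v)·(−2·v − 8 + 5·w)    [distributive law]
= (−26·v + 40·w + 15 + 8·v^2 − 16·v·w)·(−2·v − 8 + 5·w)    [combine like terms]
= 52·v^2 + 208·v − 130·v·w − 80·v·w − 320·w + 200·w^2 − 30·v − 120 + 75·w − 16·v^3 − 64·v^2 + 40·v^2·w + 32·v^2·w + 128·v·w − 80·v·w^2    [distributive law]
= −12·v^2 + 178·v − 82·v·w − 245·w + 200·w^2 − 120 − 16·v^3 + 72·v^2·w − 80·v·w^2    [combine like terms]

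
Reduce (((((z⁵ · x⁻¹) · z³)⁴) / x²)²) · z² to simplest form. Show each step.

(((((z⁵ · x⁻¹) · z³)⁴) / x²)²) · z²
= (((((z⁵ · x⁻¹) · z³)⁴)²) / ((x²)²)) · z²    [power of a quotient]
= ((((z⁵ · x⁻¹) · z³)⁸) / ((x²)²)) · z²    [power of a power]
= ((((z⁵ · x⁻¹)⁸) · ((z³)⁸)) / ((x²)²)) · z²    [power of a product]
= (((((z⁵)⁸) · ((x⁻¹)⁸)) · ((z³)⁸)) / ((x²)²)) · z²    [power of a product]
= (((z⁴⁰ · ((x⁻¹)⁸)) · ((z³)⁸)) / ((x²)²)) · z²    [power of a power]
= (((z⁴⁰ · x⁻⁸) · ((z³)⁸)) / ((x²)²)) · z²    [power of a power]
= (((z⁴⁰ · x⁻⁸) · z²⁴) / ((x²)²)) · z²    [power of a power]
= (((z⁴⁰ · x⁻⁸) · z²⁴) / x⁴) · z²    [power of a power]
= x⁻¹²z⁶⁶    [quotient of powers; product of powers]

x⁻¹²z⁶⁶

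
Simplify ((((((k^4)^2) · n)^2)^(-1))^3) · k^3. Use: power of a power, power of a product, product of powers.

k^(-45)n^(-6)

((((((k^4)^2) · n)^2)^(-1))^3) · k^3
= (((((k^4)^2) · n)^2)^(-3)) · k^3    [power of a power]
= ((((k^4)^2) · n)^(-6)) · k^3    [power of a power]
= ((((k^4)^2)^(-6)) · (n^(-6))) · k^3    [power of a product]
= (((k^4)^(-12)) · (n^(-6))) · k^3    [power of a power]
= ((k^(-48)) · (n^(-6))) · k^3    [power of a power]
= k^(-45)n^(-6)    [product of powers]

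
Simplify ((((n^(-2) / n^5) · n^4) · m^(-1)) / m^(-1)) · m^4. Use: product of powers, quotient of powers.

m^4n^(-3)

((((n^(-2) / n^5) · n^4) · m^(-1)) / m^(-1)) · m^4
= (((n^(-7) · n^4) · m^(-1)) / m^(-1)) · m^4    [quotient of powers]
= ((n^(-3) · m^(-1)) / m^(-1)) · m^4    [product of powers]
= m^4n^(-3)    [quotient of powers; product of powers]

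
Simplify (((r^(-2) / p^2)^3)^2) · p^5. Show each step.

(((r^(-2) / p^2)^3)^2) · p^5
= ((r^(-2) / p^2)^6) · p^5    [power of a power]
= (((r^(-2))^6) / ((p^2)^6)) · p^5    [power of a quotient]
= (r^(-12) / ((p^2)^6)) · p^5    [power of a power]
= (r^(-12) / p^12) · p^5    [power of a power]
= p^(-7)r^(-12)    [quotient of powers]

p^(-7)r^(-12)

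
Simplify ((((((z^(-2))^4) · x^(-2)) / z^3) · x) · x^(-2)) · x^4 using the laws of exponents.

xz^(-11)

((((((z^(-2))^4) · x^(-2)) / z^3) · x) · x^(-2)) · x^4
= ((((z^(-8) · x^(-2)) / z^3) · x) · x^(-2)) · x^4    [power of a power]
= xz^(-11)    [quotient of powers; product of powers]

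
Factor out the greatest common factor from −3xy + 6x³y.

−3xy + 6x³y
= 3(−xy + 2x³y)    [factor out 3]
= 3xy(−1 + 2x²)    [factor out xy]

3xy(−1 + 2x²)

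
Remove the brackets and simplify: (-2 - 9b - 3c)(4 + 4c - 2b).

(-2 - 9b - 3c)(4 + 4c - 2b)
= -8 - 8c + 4b - 36b - 36bc + 18b^2 - 12c - 12c^2 + 6bc    [distributive law]
= -8 - 20c - 32b - 30bc + 18b^2 - 12c^2    [combine like terms]

-8 - 20c - 32b - 30bc + 18b^2 - 12c^2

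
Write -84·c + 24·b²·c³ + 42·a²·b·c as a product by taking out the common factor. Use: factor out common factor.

6·c(-14 + 4·b²·c² + 7·a²·b)

-84·c + 24·b²·c³ + 42·a²·b·c
= 6(-14·c + 4·b²·c³ + 7·a²·b·c)    [factor out 6]
= 6·c(-14 + 4·b²·c² + 7·a²·b)    [factor out c]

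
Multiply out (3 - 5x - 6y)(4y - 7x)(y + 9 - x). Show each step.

(3 - 5x - 6y)(4y - 7x)(y + 9 - x)
= (12y - 21x - 20xy + 35x^2 - 24y^2 + 42xy)(y + 9 - x)    [distributive law]
= (12y - 21x + 22xy + 35x^2 - 24y^2)(y + 9 - x)    [combine like terms]
= 12y^2 + 108y - 12xy - 21xy - 189x + 21x^2 + 22xy^2 + 198xy - 22x^2y + 35x^2y + 315x^2 - 35x^3 - 24y^3 - 216y^2 + 24xy^2    [distributive law]
= -204y^2 + 108y + 165xy - 189x + 336x^2 + 46xy^2 + 13x^2y - 35x^3 - 24y^3    [combine like terms]

-204y^2 + 108y + 165xy - 189x + 336x^2 + 46xy^2 + 13x^2y - 35x^3 - 24y^3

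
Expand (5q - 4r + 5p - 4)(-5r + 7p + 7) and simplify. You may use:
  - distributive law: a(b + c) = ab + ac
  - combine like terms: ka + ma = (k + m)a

-25qr + 35pq + 35q + 20r^2 - 53pr - 8r + 35p^2 + 7p - 28

(5q - 4r + 5p - 4)(-5r + 7p + 7)
= -25qr + 35pq + 35q + 20r^2 - 28pr - 28r - 25pr + 35p^2 + 35p + 20r - 28p - 28    [distributive law]
= -25qr + 35pq + 35q + 20r^2 - 53pr - 8r + 35p^2 + 7p - 28    [combine like terms]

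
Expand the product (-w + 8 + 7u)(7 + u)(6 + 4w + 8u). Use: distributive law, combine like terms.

(-w + 8 + 7u)(7 + u)(6 + 4w + 8u)
= (-7w - uw + 56 + 8u + 49u + 7u^2)(6 + 4w + 8u)    [distributive law]
= (-7w - uw + 56 + 57u + 7u^2)(6 + 4w + 8u)    [combine like terms]
= -42w - 28w^2 - 56uw - 6uw - 4uw^2 - 8u^2w + 336 + 224w + 448u + 342u + 228uw + 456u^2 + 42u^2 + 28u^2w + 56u^3    [distributive law]
= 182w - 28w^2 + 166uw - 4uw^2 + 20u^2w + 336 + 790u + 498u^2 + 56u^3    [combine like terms]

182w - 28w^2 + 166uw - 4uw^2 + 20u^2w + 336 + 790u + 498u^2 + 56u^3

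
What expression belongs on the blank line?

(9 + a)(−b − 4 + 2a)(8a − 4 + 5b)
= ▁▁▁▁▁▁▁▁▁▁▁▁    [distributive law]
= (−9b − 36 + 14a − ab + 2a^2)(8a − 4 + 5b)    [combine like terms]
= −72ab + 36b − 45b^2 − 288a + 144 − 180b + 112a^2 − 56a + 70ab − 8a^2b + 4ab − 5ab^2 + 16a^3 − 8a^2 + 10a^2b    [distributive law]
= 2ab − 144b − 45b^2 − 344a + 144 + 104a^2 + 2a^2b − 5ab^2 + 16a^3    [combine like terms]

By distributive law:

(−9b − 36 + 18a − ab − 4a + 2a^2)(8a − 4 + 5b)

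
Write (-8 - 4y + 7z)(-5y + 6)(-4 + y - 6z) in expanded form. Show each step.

(-8 - 4y + 7z)(-5y + 6)(-4 + y - 6z)
= (40y - 48 + 20y^2 - 24y - 35yz + 42z)(-4 + y - 6z)    [distributive law]
= (16y - 48 + 20y^2 - 35yz + 42z)(-4 + y - 6z)    [combine like terms]
= -64y + 16y^2 - 96yz + 192 - 48y + 288z - 80y^2 + 20y^3 - 120y^2z + 140yz - 35y^2z + 210yz^2 - 168z + 42yz - 252z^2    [distributive law]
= -112y - 64y^2 + 86yz + 192 + 120z + 20y^3 - 155y^2z + 210yz^2 - 252z^2    [combine like terms]

-112y - 64y^2 + 86yz + 192 + 120z + 20y^3 - 155y^2z + 210yz^2 - 252z^2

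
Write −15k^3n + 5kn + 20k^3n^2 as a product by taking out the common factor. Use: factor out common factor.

−15k^3n + 5kn + 20k^3n^2
= 5(−3k^3n + kn + 4k^3n^2)    [factor out 5]
= 5kn(−3k^2 + 1 + 4k^2n)    [factor out kn]

5kn(−3k^2 + 1 + 4k^2n)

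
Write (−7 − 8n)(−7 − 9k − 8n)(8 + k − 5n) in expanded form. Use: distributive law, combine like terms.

392 + 553k + 651n + 63k^2 + 373kn − 48n^2 + 72k^2n − 296kn^2 − 320n^3

(−7 − 8n)(−7 − 9k − 8n)(8 + k − 5n)
= (49 + 63k + 56n + 56n + 72kn + 64n^2)(8 + k − 5n)    [distributive law]
= (49 + 63k + 112n + 72kn + 64n^2)(8 + k − 5n)    [combine like terms]
= 392 + 49k − 245n + 504k + 63k^2 − 315kn + 896n + 112kn − 560n^2 + 576kn + 72k^2n − 360kn^2 + 512n^2 + 64kn^2 − 320n^3    [distributive law]
= 392 + 553k + 651n + 63k^2 + 373kn − 48n^2 + 72k^2n − 296kn^2 − 320n^3    [combine like terms]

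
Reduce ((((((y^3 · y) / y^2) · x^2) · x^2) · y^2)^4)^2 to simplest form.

((((((y^3 · y) / y^2) · x^2) · x^2) · y^2)^4)^2
= (((((y^3 · y) / y^2) · x^2) · x^2) · y^2)^8    [power of a power]
= (((((y^3 · y) / y^2) · x^2) · x^2)^8) · ((y^2)^8)    [power of a product]
= (((((y^3 · y) / y^2) · x^2)^8) · ((x^2)^8)) · ((y^2)^8)    [power of a product]
= (((((y^3 · y) / y^2)^8) · ((x^2)^8)) · ((x^2)^8)) · ((y^2)^8)    [power of a product]
= (((((y^3 · y)^8) / ((y^2)^8)) · ((x^2)^8)) · ((x^2)^8)) · ((y^2)^8)    [power of a quotient]
= ((((((y^3)^8) · (y^8)) / ((y^2)^8)) · ((x^2)^8)) · ((x^2)^8)) · ((y^2)^8)    [power of a product]
= ((((y^24 · (y^8)) / ((y^2)^8)) · ((x^2)^8)) · ((x^2)^8)) · ((y^2)^8)    [power of a power]
= (((y^32 / ((y^2)^8)) · ((x^2)^8)) · ((x^2)^8)) · ((y^2)^8)    [product of powers]
= (((y^32 / y^16) · ((x^2)^8)) · ((x^2)^8)) · ((y^2)^8)    [power of a power]
= ((y^16 · ((x^2)^8)) · ((x^2)^8)) · ((y^2)^8)    [quotient of powers]
= ((y^16 · x^16) · ((x^2)^8)) · ((y^2)^8)    [power of a power]
= ((y^16 · x^16) · x^16) · ((y^2)^8)    [power of a power]
= ((y^16 · x^16) · x^16) · y^16    [power of a power]
= x^32y^32    [product of powers]

x^32y^32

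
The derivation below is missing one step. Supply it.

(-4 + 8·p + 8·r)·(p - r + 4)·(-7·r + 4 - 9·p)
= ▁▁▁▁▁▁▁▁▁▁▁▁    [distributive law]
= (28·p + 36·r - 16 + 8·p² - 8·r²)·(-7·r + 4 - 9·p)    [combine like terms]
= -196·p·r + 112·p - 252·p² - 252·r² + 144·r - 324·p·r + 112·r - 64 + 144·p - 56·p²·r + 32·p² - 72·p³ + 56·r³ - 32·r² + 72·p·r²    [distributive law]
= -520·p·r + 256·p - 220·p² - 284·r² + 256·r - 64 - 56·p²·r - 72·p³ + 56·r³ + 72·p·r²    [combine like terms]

After distributive law, the bracketed line is:

(-4·p + 4·r - 16 + 8·p² - 8·p·r + 32·p + 8·p·r - 8·r² + 32·r)·(-7·r + 4 - 9·p)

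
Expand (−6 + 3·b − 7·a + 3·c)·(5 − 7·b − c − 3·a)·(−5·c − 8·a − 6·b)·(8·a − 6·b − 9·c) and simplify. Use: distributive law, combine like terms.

−960·a·c − 2520·b·c − 1350·c^2 + 1920·a^2 − 1080·b^2 + 396·a·b·c + 5544·b^2·c + 4329·b·c^2 − 3648·a^2·b − 612·a·b^2 + 2052·b^3 − 93·a·c^2 + 945·c^3 − 1888·a^2·c + 1088·a^3 + 2616·a·b^2·c − 2628·b^3·c − 3069·b^2·c^2 + 2100·a^2·b^2 + 1440·a·b^3 − 756·b^4 + 864·a·b·c^2 − 1332·b·c^3 + 4580·a^2·b·c − 2560·a^3·b + 1073·a^2·c^2 − 186·a·c^3 + 800·a^3·c − 1344·a^4 − 135·c^4

(−6 + 3·b − 7·a + 3·c)·(5 − 7·b − c − 3·a)·(−5·c − 8·a − 6·b)·(8·a − 6·b − 9·c)
= (−30 + 42·b + 6·c + 18·a + 15·b − 21·b^2 − 3·b·c − 9·a·b − 35·a + 49·a·b + 7·a·c + 21·a^2 + 15·c − 21·b·c − 3·c^2 − 9·a·c)·(−5·c − 8·a − 6·b)·(8·a − 6·b − 9·c)    [distributive law]
= (−30 + 57·b + 21·c − 17·a − 21·b^2 − 24·b·c + 40·a·b − 2·a·c + 21·a^2 − 3·c^2)·(−5·c − 8·a − 6·b)·(8·a − 6·b − 9·c)    [combine like terms]
= (150·c + 240·a + 180·b − 285·b·c − 456·a·b − 342·b^2 − 105·c^2 − 168·a·c − 126·b·c + 85·a·c + 136·a^2 + 102·a·b + 105·b^2·c + 168·a·b^2 + 126·b^3 + 120·b·c^2 + 192·a·b·c + 144·b^2·c − 200·a·b·c − 320·a^2·b − 240·a·b^2 + 10·a·c^2 + 16·a^2·c + 12·a·b·c − 105·a^2·c − 168·a^3 − 126·a^2·b + 15·c^3 + 24·a·c^2 + 18·b·c^2)·(8·a − 6·b − 9·c)    [distributive law]
= (150·c + 240·a + 180·b − 411·b·c − 354·a·b − 342·b^2 − 105·c^2 − 83·a·c + 136·a^2 + 249·b^2·c − 72·a·b^2 + 126·b^3 + 138·b·c^2 + 4·a·b·c − 446·a^2·b + 34·a·c^2 − 89·a^2·c − 168·a^3 + 15·c^3)·(8·a − 6·b − 9·c)    [combine like terms]
= 1200·a·c − 900·b·c − 1350·c^2 + 1920·a^2 − 1440·a·b − 2160·a·c + 1440·a·b − 1080·b^2 − 1620·b·c − 3288·a·b·c + 2466·b^2·c + 3699·b·c^2 − 2832·a^2·b + 2124·a·b^2 + 3186·a·b·c − 2736·a·b^2 + 2052·b^3 + 3078·b^2·c − 840·a·c^2 + 630·b·c^2 + 945·c^3 − 664·a^2·c + 498·a·b·c + 747·a·c^2 + 1088·a^3 − 816·a^2·b − 1224·a^2·c + 1992·a·b^2·c − 1494·b^3·c − 2241·b^2·c^2 − 576·a^2·b^2 + 432·a·b^3 + 648·a·b^2·c + 1008·a·b^3 − 756·b^4 − 1134·b^3·c + 1104·a·b·c^2 − 828·b^2·c^2 − 1242·b·c^3 + 32·a^2·b·c − 24·a·b^2·c − 36·a·b·c^2 − 3568·a^3·b + 2676·a^2·b^2 + 4014·a^2·b·c + 272·a^2·c^2 − 204·a·b·c^2 − 306·a·c^3 − 712·a^3·c + 534·a^2·b·c + 801·a^2·c^2 − 1344·a^4 + 1008·a^3·b + 1512·a^3·c + 120·a·c^3 − 90·b·c^3 − 135·c^4    [distributive law]
= −960·a·c − 2520·b·c − 1350·c^2 + 1920·a^2 − 1080·b^2 + 396·a·b·c + 5544·b^2·c + 4329·b·c^2 − 3648·a^2·b − 612·a·b^2 + 2052·b^3 − 93·a·c^2 + 945·c^3 − 1888·a^2·c + 1088·a^3 + 2616·a·b^2·c − 2628·b^3·c − 3069·b^2·c^2 + 2100·a^2·b^2 + 1440·a·b^3 − 756·b^4 + 864·a·b·c^2 − 1332·b·c^3 + 4580·a^2·b·c − 2560·a^3·b + 1073·a^2·c^2 − 186·a·c^3 + 800·a^3·c − 1344·a^4 − 135·c^4    [combine like terms]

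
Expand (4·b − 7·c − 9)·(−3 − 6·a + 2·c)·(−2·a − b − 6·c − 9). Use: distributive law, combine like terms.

(4·b − 7·c − 9)·(−3 − 6·a + 2·c)·(−2·a − b − 6·c − 9)
= (−12·b − 24·a·b + 8·b·c + 21·c + 42·a·c − 14·c^2 + 27 + 54·a − 18·c)·(−2·a − b − 6·c − 9)    [distributive law]
= (−12·b − 24·a·b + 8·b·c + 3·c + 42·a·c − 14·c^2 + 27 + 54·a)·(−2·a − b − 6·c − 9)    [combine like terms]
= 24·a·b + 12·b^2 + 72·b·c + 108·b + 48·a^2·b + 24·a·b^2 + 144·a·b·c + 216·a·b − 16·a·b·c − 8·b^2·c − 48·b·c^2 − 72·b·c − 6·a·c − 3·b·c − 18·c^2 − 27·c − 84·a^2·c − 42·a·b·c − 252·a·c^2 − 378·a·c + 28·a·c^2 + 14·b·c^2 + 84·c^3 + 126·c^2 − 54·a − 27·b − 162·c − 243 − 108·a^2 − 54·a·b − 324·a·c − 486·a    [distributive law]
= 186·a·b + 12·b^2 − 3·b·c + 81·b + 48·a^2·b + 24·a·b^2 + 86·a·b·c − 8·b^2·c − 34·b·c^2 − 708·a·c + 108·c^2 − 189·c − 84·a^2·c − 224·a·c^2 + 84·c^3 − 540·a − 243 − 108·a^2    [combine like terms]

186·a·b + 12·b^2 − 3·b·c + 81·b + 48·a^2·b + 24·a·b^2 + 86·a·b·c − 8·b^2·c − 34·b·c^2 − 708·a·c + 108·c^2 − 189·c − 84·a^2·c − 224·a·c^2 + 84·c^3 − 540·a − 243 − 108·a^2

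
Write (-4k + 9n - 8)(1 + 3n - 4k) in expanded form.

28k - 48kn + 16k^2 - 15n + 27n^2 - 8

(-4k + 9n - 8)(1 + 3n - 4k)
= -4k - 12kn + 16k^2 + 9n + 27n^2 - 36kn - 8 - 24n + 32k    [distributive law]
= 28k - 48kn + 16k^2 - 15n + 27n^2 - 8    [combine like terms]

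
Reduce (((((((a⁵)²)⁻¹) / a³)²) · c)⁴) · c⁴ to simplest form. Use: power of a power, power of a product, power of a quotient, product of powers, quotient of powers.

a⁻¹⁰⁴·c⁸

(((((((a⁵)²)⁻¹) / a³)²) · c)⁴) · c⁴
= (((((((a⁵)²)⁻¹) / a³)²)⁴) · (c⁴)) · c⁴    [power of a product]
= ((((((a⁵)²)⁻¹) / a³)⁸) · (c⁴)) · c⁴    [power of a power]
= ((((((a⁵)²)⁻¹)⁸) / ((a³)⁸)) · (c⁴)) · c⁴    [power of a quotient]
= (((((a⁵)²)⁻⁸) / ((a³)⁸)) · (c⁴)) · c⁴    [power of a power]
= ((((a⁵)⁻¹⁶) / ((a³)⁸)) · (c⁴)) · c⁴    [power of a power]
= ((a⁻⁸⁰ / ((a³)⁸)) · (c⁴)) · c⁴    [power of a power]
= ((a⁻⁸⁰ / a²⁴) · (c⁴)) · c⁴    [power of a power]
= (a⁻¹⁰⁴ · (c⁴)) · c⁴    [quotient of powers]
= a⁻¹⁰⁴·c⁸    [product of powers]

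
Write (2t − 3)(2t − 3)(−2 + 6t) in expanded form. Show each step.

−80t^2 + 24t^3 + 78t − 18

(2t − 3)(2t − 3)(−2 + 6t)
= (4t^2 − 6t − 6t + 9)(−2 + 6t)    [distributive law]
= (4t^2 − 12t + 9)(−2 + 6t)    [combine like terms]
= −8t^2 + 24t^3 + 24t − 72t^2 − 18 + 54t    [distributive law]
= −80t^2 + 24t^3 + 78t − 18    [combine like terms]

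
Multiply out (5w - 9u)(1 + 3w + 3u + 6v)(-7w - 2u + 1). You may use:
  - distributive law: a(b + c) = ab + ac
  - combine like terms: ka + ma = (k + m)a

(5w - 9u)(1 + 3w + 3u + 6v)(-7w - 2u + 1)
= (5w + 15w^2 + 15uw + 30vw - 9u - 27uw - 27u^2 - 54uv)(-7w - 2u + 1)    [distributive law]
= (5w + 15w^2 - 12uw + 30vw - 9u - 27u^2 - 54uv)(-7w - 2u + 1)    [combine like terms]
= -35w^2 - 10uw + 5w - 105w^3 - 30uw^2 + 15w^2 + 84uw^2 + 24u^2w - 12uw - 210vw^2 - 60uvw + 30vw + 63uw + 18u^2 - 9u + 189u^2w + 54u^3 - 27u^2 + 378uvw + 108u^2v - 54uv    [distributive law]
= -20w^2 + 41uw + 5w - 105w^3 + 54uw^2 + 213u^2w - 210vw^2 + 318uvw + 30vw - 9u^2 - 9u + 54u^3 + 108u^2v - 54uv    [combine like terms]

-20w^2 + 41uw + 5w - 105w^3 + 54uw^2 + 213u^2w - 210vw^2 + 318uvw + 30vw - 9u^2 - 9u + 54u^3 + 108u^2v - 54uv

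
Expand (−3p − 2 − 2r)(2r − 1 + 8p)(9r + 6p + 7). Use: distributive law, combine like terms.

(−3p − 2 − 2r)(2r − 1 + 8p)(9r + 6p + 7)
= (−6pr + 3p − 24p² − 4r + 2 − 16p − 4r² + 2r − 16pr)(9r + 6p + 7)    [distributive law]
= (−22pr − 13p − 24p² − 2r + 2 − 4r²)(9r + 6p + 7)    [combine like terms]
= −198pr² − 132p²r − 154pr − 117pr − 78p² − 91p − 216p²r − 144p³ − 168p² − 18r² − 12pr − 14r + 18r + 12p + 14 − 36r³ − 24pr² − 28r²    [distributive law]
= −222pr² − 348p²r − 283pr − 246p² − 79p − 144p³ − 46r² + 4r + 14 − 36r³    [combine like terms]

−222pr² − 348p²r − 283pr − 246p² − 79p − 144p³ − 46r² + 4r + 14 − 36r³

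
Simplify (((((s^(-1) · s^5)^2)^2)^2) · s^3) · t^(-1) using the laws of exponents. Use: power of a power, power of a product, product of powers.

(((((s^(-1) · s^5)^2)^2)^2) · s^3) · t^(-1)
= ((((s^(-1) · s^5)^2)^4) · s^3) · t^(-1)    [power of a power]
= (((s^(-1) · s^5)^8) · s^3) · t^(-1)    [power of a power]
= ((((s^(-1))^8) · ((s^5)^8)) · s^3) · t^(-1)    [power of a product]
= ((s^(-8) · ((s^5)^8)) · s^3) · t^(-1)    [power of a power]
= ((s^(-8) · s^40) · s^3) · t^(-1)    [power of a power]
= (s^32 · s^3) · t^(-1)    [product of powers]
= s^35 · t^(-1)    [product of powers]
= s^35·t^(-1)    [rearrange]

s^35·t^(-1)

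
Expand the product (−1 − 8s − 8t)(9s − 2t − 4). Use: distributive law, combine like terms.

(−1 − 8s − 8t)(9s − 2t − 4)
= −9s + 2t + 4 − 72s^2 + 16st + 32s − 72st + 16t^2 + 32t    [distributive law]
= 23s + 34t + 4 − 72s^2 − 56st + 16t^2    [combine like terms]

23s + 34t + 4 − 72s^2 − 56st + 16t^2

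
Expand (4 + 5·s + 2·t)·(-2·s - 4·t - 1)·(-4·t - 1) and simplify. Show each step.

(4 + 5·s + 2·t)·(-2·s - 4·t - 1)·(-4·t - 1)
= (-8·s - 16·t - 4 - 10·s^2 - 20·s·t - 5·s - 4·s·t - 8·t^2 - 2·t)·(-4·t - 1)    [distributive law]
= (-13·s - 18·t - 4 - 10·s^2 - 24·s·t - 8·t^2)·(-4·t - 1)    [combine like terms]
= 52·s·t + 13·s + 72·t^2 + 18·t + 16·t + 4 + 40·s^2·t + 10·s^2 + 96·s·t^2 + 24·s·t + 32·t^3 + 8·t^2    [distributive law]
= 76·s·t + 13·s + 80·t^2 + 34·t + 4 + 40·s^2·t + 10·s^2 + 96·s·t^2 + 32·t^3    [combine like terms]

76·s·t + 13·s + 80·t^2 + 34·t + 4 + 40·s^2·t + 10·s^2 + 96·s·t^2 + 32·t^3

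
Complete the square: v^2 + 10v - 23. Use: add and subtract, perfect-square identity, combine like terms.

v^2 + 10v - 23
= v^2 + 10v + 25 - 25 - 23    [add and subtract 25]
= (v + 5)^2 - 25 - 23    [perfect-square identity]
= (v + 5)^2 - 48    [combine constants]

(v + 5)^2 - 48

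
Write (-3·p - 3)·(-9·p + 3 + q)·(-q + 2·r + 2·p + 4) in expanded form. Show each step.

(-3·p - 3)·(-9·p + 3 + q)·(-q + 2·r + 2·p + 4)
= (27·p^2 - 9·p - 3·p·q + 27·p - 9 - 3·q)·(-q + 2·r + 2·p + 4)    [distributive law]
= (27·p^2 + 18·p - 3·p·q - 9 - 3·q)·(-q + 2·r + 2·p + 4)    [combine like terms]
= -27·p^2·q + 54·p^2·r + 54·p^3 + 108·p^2 - 18·p·q + 36·p·r + 36·p^2 + 72·p + 3·p·q^2 - 6·p·q·r - 6·p^2·q - 12·p·q + 9·q - 18·r - 18·p - 36 + 3·q^2 - 6·q·r - 6·p·q - 12·q    [distributive law]
= -33·p^2·q + 54·p^2·r + 54·p^3 + 144·p^2 - 36·p·q + 36·p·r + 54·p + 3·p·q^2 - 6·p·q·r - 3·q - 18·r - 36 + 3·q^2 - 6·q·r    [combine like terms]

-33·p^2·q + 54·p^2·r + 54·p^3 + 144·p^2 - 36·p·q + 36·p·r + 54·p + 3·p·q^2 - 6·p·q·r - 3·q - 18·r - 36 + 3·q^2 - 6·q·r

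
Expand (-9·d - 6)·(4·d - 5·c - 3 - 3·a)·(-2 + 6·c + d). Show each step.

75·d^2 - 171·c·d^2 - 36·d^3 - 42·c·d + 270·c^2·d + 12·d - 36·a·d + 162·a·c·d + 27·a·d^2 + 48·c + 180·c^2 - 36 - 36·a + 108·a·c

(-9·d - 6)·(4·d - 5·c - 3 - 3·a)·(-2 + 6·c + d)
= (-36·d^2 + 45·c·d + 27·d + 27·a·d - 24·d + 30·c + 18 + 18·a)·(-2 + 6·c + d)    [distributive law]
= (-36·d^2 + 45·c·d + 3·d + 27·a·d + 30·c + 18 + 18·a)·(-2 + 6·c + d)    [combine like terms]
= 72·d^2 - 216·c·d^2 - 36·d^3 - 90·c·d + 270·c^2·d + 45·c·d^2 - 6·d + 18·c·d + 3·d^2 - 54·a·d + 162·a·c·d + 27·a·d^2 - 60·c + 180·c^2 + 30·c·d - 36 + 108·c + 18·d - 36·a + 108·a·c + 18·a·d    [distributive law]
= 75·d^2 - 171·c·d^2 - 36·d^3 - 42·c·d + 270·c^2·d + 12·d - 36·a·d + 162·a·c·d + 27·a·d^2 + 48·c + 180·c^2 - 36 - 36·a + 108·a·c    [combine like terms]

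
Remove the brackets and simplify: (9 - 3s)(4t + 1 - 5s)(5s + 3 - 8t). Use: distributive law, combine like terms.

(9 - 3s)(4t + 1 - 5s)(5s + 3 - 8t)
= (36t + 9 - 45s - 12st - 3s + 15s^2)(5s + 3 - 8t)    [distributive law]
= (36t + 9 - 48s - 12st + 15s^2)(5s + 3 - 8t)    [combine like terms]
= 180st + 108t - 288t^2 + 45s + 27 - 72t - 240s^2 - 144s + 384st - 60s^2t - 36st + 96st^2 + 75s^3 + 45s^2 - 120s^2t    [distributive law]
= 528st + 36t - 288t^2 - 99s + 27 - 195s^2 - 180s^2t + 96st^2 + 75s^3    [combine like terms]

528st + 36t - 288t^2 - 99s + 27 - 195s^2 - 180s^2t + 96st^2 + 75s^3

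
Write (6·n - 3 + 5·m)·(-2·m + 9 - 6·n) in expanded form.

-42·m·n + 72·n - 36·n^2 + 51·m - 27 - 10·m^2

(6·n - 3 + 5·m)·(-2·m + 9 - 6·n)
= -12·m·n + 54·n - 36·n^2 + 6·m - 27 + 18·n - 10·m^2 + 45·m - 30·m·n    [distributive law]
= -42·m·n + 72·n - 36·n^2 + 51·m - 27 - 10·m^2    [combine like terms]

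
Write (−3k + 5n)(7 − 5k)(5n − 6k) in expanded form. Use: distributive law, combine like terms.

−315kn + 126k² + 225k²n − 90k³ + 175n² − 125kn²

(−3k + 5n)(7 − 5k)(5n − 6k)
= (−21k + 15k² + 35n − 25kn)(5n − 6k)    [distributive law]
= −105kn + 126k² + 75k²n − 90k³ + 175n² − 210kn − 125kn² + 150k²n    [distributive law]
= −315kn + 126k² + 225k²n − 90k³ + 175n² − 125kn²    [combine like terms]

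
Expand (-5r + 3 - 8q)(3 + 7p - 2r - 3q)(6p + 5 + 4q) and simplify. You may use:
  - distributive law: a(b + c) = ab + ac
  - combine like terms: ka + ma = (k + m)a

-301pr - 105r + 71qr - 210p²r + 46pqr + 60pr² + 50r² + 40qr² + 124q²r + 159p + 45 - 129q + 126p² - 394pq - 12q² - 336p²q - 80pq² + 96q³

(-5r + 3 - 8q)(3 + 7p - 2r - 3q)(6p + 5 + 4q)
= (-15r - 35pr + 10r² + 15qr + 9 + 21p - 6r - 9q - 24q - 56pq + 16qr + 24q²)(6p + 5 + 4q)    [distributive law]
= (-21r - 35pr + 10r² + 31qr + 9 + 21p - 33q - 56pq + 24q²)(6p + 5 + 4q)    [combine like terms]
= -126pr - 105r - 84qr - 210p²r - 175pr - 140pqr + 60pr² + 50r² + 40qr² + 186pqr + 155qr + 124q²r + 54p + 45 + 36q + 126p² + 105p + 84pq - 198pq - 165q - 132q² - 336p²q - 280pq - 224pq² + 144pq² + 120q² + 96q³    [distributive law]
= -301pr - 105r + 71qr - 210p²r + 46pqr + 60pr² + 50r² + 40qr² + 124q²r + 159p + 45 - 129q + 126p² - 394pq - 12q² - 336p²q - 80pq² + 96q³    [combine like terms]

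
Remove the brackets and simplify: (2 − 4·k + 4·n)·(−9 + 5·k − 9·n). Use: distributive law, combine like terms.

−18 + 46·k − 54·n − 20·k^2 + 56·k·n − 36·n^2

(2 − 4·k + 4·n)·(−9 + 5·k − 9·n)
= −18 + 10·k − 18·n + 36·k − 20·k^2 + 36·k·n − 36·n + 20·k·n − 36·n^2    [distributive law]
= −18 + 46·k − 54·n − 20·k^2 + 56·k·n − 36·n^2    [combine like terms]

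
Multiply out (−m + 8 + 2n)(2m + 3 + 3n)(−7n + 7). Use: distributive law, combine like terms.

(−m + 8 + 2n)(2m + 3 + 3n)(−7n + 7)
= (−2m^2 − 3m − 3mn + 16m + 24 + 24n + 4mn + 6n + 6n^2)(−7n + 7)    [distributive law]
= (−2m^2 + 13m + mn + 24 + 30n + 6n^2)(−7n + 7)    [combine like terms]
= 14m^2n − 14m^2 − 91mn + 91m − 7mn^2 + 7mn − 168n + 168 − 210n^2 + 210n − 42n^3 + 42n^2    [distributive law]
= 14m^2n − 14m^2 − 84mn + 91m − 7mn^2 + 42n + 168 − 168n^2 − 42n^3    [combine like terms]

14m^2n − 14m^2 − 84mn + 91m − 7mn^2 + 42n + 168 − 168n^2 − 42n^3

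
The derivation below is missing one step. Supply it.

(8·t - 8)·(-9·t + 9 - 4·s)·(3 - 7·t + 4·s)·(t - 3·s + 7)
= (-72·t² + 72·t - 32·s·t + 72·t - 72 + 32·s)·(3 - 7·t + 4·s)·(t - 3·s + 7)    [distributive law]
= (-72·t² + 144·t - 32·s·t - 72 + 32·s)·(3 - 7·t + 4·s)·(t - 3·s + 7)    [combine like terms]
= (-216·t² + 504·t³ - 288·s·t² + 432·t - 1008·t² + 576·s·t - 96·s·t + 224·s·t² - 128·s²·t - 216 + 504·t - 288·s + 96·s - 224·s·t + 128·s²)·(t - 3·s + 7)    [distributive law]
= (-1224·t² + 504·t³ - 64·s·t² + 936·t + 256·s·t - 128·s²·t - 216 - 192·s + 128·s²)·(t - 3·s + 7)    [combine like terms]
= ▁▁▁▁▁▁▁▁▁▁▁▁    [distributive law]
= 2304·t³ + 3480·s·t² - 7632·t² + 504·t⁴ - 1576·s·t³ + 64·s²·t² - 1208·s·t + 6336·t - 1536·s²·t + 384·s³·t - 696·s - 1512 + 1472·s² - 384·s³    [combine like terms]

After distributive law, the bracketed line is:

-1224·t³ + 3672·s·t² - 8568·t² + 504·t⁴ - 1512·s·t³ + 3528·t³ - 64·s·t³ + 192·s²·t² - 448·s·t² + 936·t² - 2808·s·t + 6552·t + 256·s·t² - 768·s²·t + 1792·s·t - 128·s²·t² + 384·s³·t - 896·s²·t - 216·t + 648·s - 1512 - 192·s·t + 576·s² - 1344·s + 128·s²·t - 384·s³ + 896·s²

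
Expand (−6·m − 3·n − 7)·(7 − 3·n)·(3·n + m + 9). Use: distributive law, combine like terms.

36·m·n − 42·m^2 − 427·m + 63·m·n^2 + 18·m^2·n + 27·n^3 + 81·n^2 − 147·n − 441

(−6·m − 3·n − 7)·(7 − 3·n)·(3·n + m + 9)
= (−42·m + 18·m·n − 21·n + 9·n^2 − 49 + 21·n)·(3·n + m + 9)    [distributive law]
= (−42·m + 18·m·n + 9·n^2 − 49)·(3·n + m + 9)    [combine like terms]
= −126·m·n − 42·m^2 − 378·m + 54·m·n^2 + 18·m^2·n + 162·m·n + 27·n^3 + 9·m·n^2 + 81·n^2 − 147·n − 49·m − 441    [distributive law]
= 36·m·n − 42·m^2 − 427·m + 63·m·n^2 + 18·m^2·n + 27·n^3 + 81·n^2 − 147·n − 441    [combine like terms]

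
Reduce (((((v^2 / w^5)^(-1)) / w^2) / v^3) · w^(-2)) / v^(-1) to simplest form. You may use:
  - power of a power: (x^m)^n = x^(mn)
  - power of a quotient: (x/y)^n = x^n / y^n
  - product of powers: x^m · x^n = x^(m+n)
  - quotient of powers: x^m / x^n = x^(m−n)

v^(-4)·w

(((((v^2 / w^5)^(-1)) / w^2) / v^3) · w^(-2)) / v^(-1)
= ((((((v^2)^(-1)) / ((w^5)^(-1))) / w^2) / v^3) · w^(-2)) / v^(-1)    [power of a quotient]
= ((((v^(-2) / ((w^5)^(-1))) / w^2) / v^3) · w^(-2)) / v^(-1)    [power of a power]
= ((((v^(-2) / w^(-5)) / w^2) / v^3) · w^(-2)) / v^(-1)    [power of a power]
= v^(-4)·w    [quotient of powers; product of powers]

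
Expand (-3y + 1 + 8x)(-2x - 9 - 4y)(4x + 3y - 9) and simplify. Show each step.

-152x²y - 30xy² + 104xy - 39y² - 234y + 36y³ - 152x² + 630x + 81 - 64x³

(-3y + 1 + 8x)(-2x - 9 - 4y)(4x + 3y - 9)
= (6xy + 27y + 12y² - 2x - 9 - 4y - 16x² - 72x - 32xy)(4x + 3y - 9)    [distributive law]
= (-26xy + 23y + 12y² - 74x - 9 - 16x²)(4x + 3y - 9)    [combine like terms]
= -104x²y - 78xy² + 234xy + 92xy + 69y² - 207y + 48xy² + 36y³ - 108y² - 296x² - 222xy + 666x - 36x - 27y + 81 - 64x³ - 48x²y + 144x²    [distributive law]
= -152x²y - 30xy² + 104xy - 39y² - 234y + 36y³ - 152x² + 630x + 81 - 64x³    [combine like terms]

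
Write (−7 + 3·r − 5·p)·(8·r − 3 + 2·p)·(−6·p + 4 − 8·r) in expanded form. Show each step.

(−7 + 3·r − 5·p)·(8·r − 3 + 2·p)·(−6·p + 4 − 8·r)
= (−56·r + 21 − 14·p + 24·r² − 9·r + 6·p·r − 40·p·r + 15·p − 10·p²)·(−6·p + 4 − 8·r)    [distributive law]
= (−65·r + 21 + p + 24·r² − 34·p·r − 10·p²)·(−6·p + 4 − 8·r)    [combine like terms]
= 390·p·r − 260·r + 520·r² − 126·p + 84 − 168·r − 6·p² + 4·p − 8·p·r − 144·p·r² + 96·r² − 192·r³ + 204·p²·r − 136·p·r + 272·p·r² + 60·p³ − 40·p² + 80·p²·r    [distributive law]
= 246·p·r − 428·r + 616·r² − 122·p + 84 − 46·p² + 128·p·r² − 192·r³ + 284·p²·r + 60·p³    [combine like terms]

246·p·r − 428·r + 616·r² − 122·p + 84 − 46·p² + 128·p·r² − 192·r³ + 284·p²·r + 60·p³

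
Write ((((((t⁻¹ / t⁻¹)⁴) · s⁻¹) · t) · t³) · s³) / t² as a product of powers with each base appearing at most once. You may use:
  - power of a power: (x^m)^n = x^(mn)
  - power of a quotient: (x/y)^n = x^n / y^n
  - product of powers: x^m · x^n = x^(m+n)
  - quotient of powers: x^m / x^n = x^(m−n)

((((((t⁻¹ / t⁻¹)⁴) · s⁻¹) · t) · t³) · s³) / t²
= (((((((t⁻¹)⁴) / ((t⁻¹)⁴)) · s⁻¹) · t) · t³) · s³) / t²    [power of a quotient]
= (((((t⁻⁴ / ((t⁻¹)⁴)) · s⁻¹) · t) · t³) · s³) / t²    [power of a power]
= (((((t⁻⁴ / t⁻⁴) · s⁻¹) · t) · t³) · s³) / t²    [power of a power]
= ((((t⁰ · s⁻¹) · t) · t³) · s³) / t²    [quotient of powers]
= s²t²    [quotient of powers; product of powers]

s²t²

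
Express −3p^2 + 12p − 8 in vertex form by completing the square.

−3(p − 2)^2 + 4

−3p^2 + 12p − 8
= −3(p^2 − 4p) − 8    [factor out -3 from the p-terms]
= −3(p^2 − 4p + 4 − 4) − 8    [add and subtract 4 inside the bracket]
= −3(p − 2)^2 + 12 − 8    [perfect-square identity]
= −3(p − 2)^2 + 4    [combine constants]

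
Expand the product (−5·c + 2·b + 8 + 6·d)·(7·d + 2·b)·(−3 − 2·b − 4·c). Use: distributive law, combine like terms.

(−5·c + 2·b + 8 + 6·d)·(7·d + 2·b)·(−3 − 2·b − 4·c)
= (−35·c·d − 10·b·c + 14·b·d + 4·b^2 + 56·d + 16·b + 42·d^2 + 12·b·d)·(−3 − 2·b − 4·c)    [distributive law]
= (−35·c·d − 10·b·c + 26·b·d + 4·b^2 + 56·d + 16·b + 42·d^2)·(−3 − 2·b − 4·c)    [combine like terms]
= 105·c·d + 70·b·c·d + 140·c^2·d + 30·b·c + 20·b^2·c + 40·b·c^2 − 78·b·d − 52·b^2·d − 104·b·c·d − 12·b^2 − 8·b^3 − 16·b^2·c − 168·d − 112·b·d − 224·c·d − 48·b − 32·b^2 − 64·b·c − 126·d^2 − 84·b·d^2 − 168·c·d^2    [distributive law]
= −119·c·d − 34·b·c·d + 140·c^2·d − 34·b·c + 4·b^2·c + 40·b·c^2 − 190·b·d − 52·b^2·d − 44·b^2 − 8·b^3 − 168·d − 48·b − 126·d^2 − 84·b·d^2 − 168·c·d^2    [combine like terms]

−119·c·d − 34·b·c·d + 140·c^2·d − 34·b·c + 4·b^2·c + 40·b·c^2 − 190·b·d − 52·b^2·d − 44·b^2 − 8·b^3 − 168·d − 48·b − 126·d^2 − 84·b·d^2 − 168·c·d^2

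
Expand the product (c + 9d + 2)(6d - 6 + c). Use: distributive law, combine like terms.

(c + 9d + 2)(6d - 6 + c)
= 6cd - 6c + c^2 + 54d^2 - 54d + 9cd + 12d - 12 + 2c    [distributive law]
= 15cd - 4c + c^2 + 54d^2 - 42d - 12    [combine like terms]

15cd - 4c + c^2 + 54d^2 - 42d - 12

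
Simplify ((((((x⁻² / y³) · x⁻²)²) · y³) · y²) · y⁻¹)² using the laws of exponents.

x⁻¹⁶·y⁻⁴

((((((x⁻² / y³) · x⁻²)²) · y³) · y²) · y⁻¹)²
= ((((((x⁻² / y³) · x⁻²)²) · y³) · y²)²) · ((y⁻¹)²)    [power of a product]
= ((((((x⁻² / y³) · x⁻²)²) · y³)²) · ((y²)²)) · ((y⁻¹)²)    [power of a product]
= ((((((x⁻² / y³) · x⁻²)²)²) · ((y³)²)) · ((y²)²)) · ((y⁻¹)²)    [power of a product]
= (((((x⁻² / y³) · x⁻²)⁴) · ((y³)²)) · ((y²)²)) · ((y⁻¹)²)    [power of a power]
= (((((x⁻² / y³)⁴) · ((x⁻²)⁴)) · ((y³)²)) · ((y²)²)) · ((y⁻¹)²)    [power of a product]
= ((((((x⁻²)⁴) / ((y³)⁴)) · ((x⁻²)⁴)) · ((y³)²)) · ((y²)²)) · ((y⁻¹)²)    [power of a quotient]
= ((((x⁻⁸ / ((y³)⁴)) · ((x⁻²)⁴)) · ((y³)²)) · ((y²)²)) · ((y⁻¹)²)    [power of a power]
= ((((x⁻⁸ / y¹²) · ((x⁻²)⁴)) · ((y³)²)) · ((y²)²)) · ((y⁻¹)²)    [power of a power]
= ((((x⁻⁸ / y¹²) · x⁻⁸) · ((y³)²)) · ((y²)²)) · ((y⁻¹)²)    [power of a power]
= ((((x⁻⁸ / y¹²) · x⁻⁸) · y⁶) · ((y²)²)) · ((y⁻¹)²)    [power of a power]
= ((((x⁻⁸ / y¹²) · x⁻⁸) · y⁶) · y⁴) · ((y⁻¹)²)    [power of a power]
= ((((x⁻⁸ / y¹²) · x⁻⁸) · y⁶) · y⁴) · y⁻²    [power of a power]
= x⁻¹⁶·y⁻⁴    [quotient of powers; product of powers]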